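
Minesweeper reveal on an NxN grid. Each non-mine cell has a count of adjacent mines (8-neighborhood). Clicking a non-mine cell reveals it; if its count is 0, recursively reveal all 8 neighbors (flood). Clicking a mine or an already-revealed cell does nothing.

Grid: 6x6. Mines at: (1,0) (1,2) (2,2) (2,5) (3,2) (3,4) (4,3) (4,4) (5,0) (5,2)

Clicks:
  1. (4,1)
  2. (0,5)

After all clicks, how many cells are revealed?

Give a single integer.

Answer: 7

Derivation:
Click 1 (4,1) count=3: revealed 1 new [(4,1)] -> total=1
Click 2 (0,5) count=0: revealed 6 new [(0,3) (0,4) (0,5) (1,3) (1,4) (1,5)] -> total=7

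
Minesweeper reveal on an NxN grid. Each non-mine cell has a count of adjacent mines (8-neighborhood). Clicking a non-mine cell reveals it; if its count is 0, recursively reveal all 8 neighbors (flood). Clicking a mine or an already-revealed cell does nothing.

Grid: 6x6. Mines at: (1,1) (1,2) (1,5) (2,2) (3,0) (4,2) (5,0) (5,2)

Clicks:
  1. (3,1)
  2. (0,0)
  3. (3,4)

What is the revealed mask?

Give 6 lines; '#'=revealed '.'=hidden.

Answer: #.....
......
...###
.#.###
...###
...###

Derivation:
Click 1 (3,1) count=3: revealed 1 new [(3,1)] -> total=1
Click 2 (0,0) count=1: revealed 1 new [(0,0)] -> total=2
Click 3 (3,4) count=0: revealed 12 new [(2,3) (2,4) (2,5) (3,3) (3,4) (3,5) (4,3) (4,4) (4,5) (5,3) (5,4) (5,5)] -> total=14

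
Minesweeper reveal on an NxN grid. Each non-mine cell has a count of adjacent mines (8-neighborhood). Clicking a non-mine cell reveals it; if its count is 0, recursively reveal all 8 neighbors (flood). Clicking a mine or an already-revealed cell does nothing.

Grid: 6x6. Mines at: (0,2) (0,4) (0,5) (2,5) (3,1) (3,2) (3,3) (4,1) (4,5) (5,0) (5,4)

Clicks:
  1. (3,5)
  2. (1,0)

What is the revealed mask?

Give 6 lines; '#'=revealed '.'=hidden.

Answer: ##....
##....
##....
.....#
......
......

Derivation:
Click 1 (3,5) count=2: revealed 1 new [(3,5)] -> total=1
Click 2 (1,0) count=0: revealed 6 new [(0,0) (0,1) (1,0) (1,1) (2,0) (2,1)] -> total=7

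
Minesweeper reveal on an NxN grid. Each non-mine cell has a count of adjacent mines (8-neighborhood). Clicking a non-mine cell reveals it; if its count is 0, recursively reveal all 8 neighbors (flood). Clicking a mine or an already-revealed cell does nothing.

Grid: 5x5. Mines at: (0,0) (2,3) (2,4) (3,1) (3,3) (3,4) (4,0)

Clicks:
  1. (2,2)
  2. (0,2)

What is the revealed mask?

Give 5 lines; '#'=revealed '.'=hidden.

Click 1 (2,2) count=3: revealed 1 new [(2,2)] -> total=1
Click 2 (0,2) count=0: revealed 8 new [(0,1) (0,2) (0,3) (0,4) (1,1) (1,2) (1,3) (1,4)] -> total=9

Answer: .####
.####
..#..
.....
.....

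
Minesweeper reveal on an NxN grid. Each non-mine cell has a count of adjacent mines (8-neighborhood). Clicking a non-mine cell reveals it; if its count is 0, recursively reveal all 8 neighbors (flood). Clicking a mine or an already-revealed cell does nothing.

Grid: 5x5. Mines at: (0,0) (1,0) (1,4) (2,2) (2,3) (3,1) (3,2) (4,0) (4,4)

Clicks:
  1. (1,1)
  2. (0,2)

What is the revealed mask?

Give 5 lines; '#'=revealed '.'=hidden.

Answer: .###.
.###.
.....
.....
.....

Derivation:
Click 1 (1,1) count=3: revealed 1 new [(1,1)] -> total=1
Click 2 (0,2) count=0: revealed 5 new [(0,1) (0,2) (0,3) (1,2) (1,3)] -> total=6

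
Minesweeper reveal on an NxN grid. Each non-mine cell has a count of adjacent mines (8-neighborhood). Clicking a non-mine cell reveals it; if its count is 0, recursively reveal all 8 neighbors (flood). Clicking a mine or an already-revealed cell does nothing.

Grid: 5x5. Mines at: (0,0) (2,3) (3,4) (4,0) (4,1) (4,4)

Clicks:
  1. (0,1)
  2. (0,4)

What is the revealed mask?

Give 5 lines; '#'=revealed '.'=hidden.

Click 1 (0,1) count=1: revealed 1 new [(0,1)] -> total=1
Click 2 (0,4) count=0: revealed 7 new [(0,2) (0,3) (0,4) (1,1) (1,2) (1,3) (1,4)] -> total=8

Answer: .####
.####
.....
.....
.....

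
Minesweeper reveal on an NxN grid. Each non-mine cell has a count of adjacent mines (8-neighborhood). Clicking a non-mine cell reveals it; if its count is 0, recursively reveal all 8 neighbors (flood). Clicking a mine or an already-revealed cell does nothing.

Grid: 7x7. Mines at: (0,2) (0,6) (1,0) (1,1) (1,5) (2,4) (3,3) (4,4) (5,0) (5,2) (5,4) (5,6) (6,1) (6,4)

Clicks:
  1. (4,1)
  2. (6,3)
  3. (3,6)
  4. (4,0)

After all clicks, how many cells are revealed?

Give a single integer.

Answer: 9

Derivation:
Click 1 (4,1) count=2: revealed 1 new [(4,1)] -> total=1
Click 2 (6,3) count=3: revealed 1 new [(6,3)] -> total=2
Click 3 (3,6) count=0: revealed 6 new [(2,5) (2,6) (3,5) (3,6) (4,5) (4,6)] -> total=8
Click 4 (4,0) count=1: revealed 1 new [(4,0)] -> total=9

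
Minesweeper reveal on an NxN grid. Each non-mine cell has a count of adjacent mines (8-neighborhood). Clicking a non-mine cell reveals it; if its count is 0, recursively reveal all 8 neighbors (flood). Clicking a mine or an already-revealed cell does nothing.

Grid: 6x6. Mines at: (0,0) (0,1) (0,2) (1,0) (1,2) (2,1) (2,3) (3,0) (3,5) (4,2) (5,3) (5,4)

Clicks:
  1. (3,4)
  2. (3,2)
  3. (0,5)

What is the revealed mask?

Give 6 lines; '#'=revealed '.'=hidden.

Click 1 (3,4) count=2: revealed 1 new [(3,4)] -> total=1
Click 2 (3,2) count=3: revealed 1 new [(3,2)] -> total=2
Click 3 (0,5) count=0: revealed 8 new [(0,3) (0,4) (0,5) (1,3) (1,4) (1,5) (2,4) (2,5)] -> total=10

Answer: ...###
...###
....##
..#.#.
......
......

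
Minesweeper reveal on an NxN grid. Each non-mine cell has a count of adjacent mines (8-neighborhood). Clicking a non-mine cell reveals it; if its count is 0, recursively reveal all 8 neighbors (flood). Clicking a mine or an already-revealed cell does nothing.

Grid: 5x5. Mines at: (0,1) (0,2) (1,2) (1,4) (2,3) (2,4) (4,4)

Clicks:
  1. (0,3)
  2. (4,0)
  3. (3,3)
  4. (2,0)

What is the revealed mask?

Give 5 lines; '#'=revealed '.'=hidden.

Answer: ...#.
##...
###..
####.
####.

Derivation:
Click 1 (0,3) count=3: revealed 1 new [(0,3)] -> total=1
Click 2 (4,0) count=0: revealed 13 new [(1,0) (1,1) (2,0) (2,1) (2,2) (3,0) (3,1) (3,2) (3,3) (4,0) (4,1) (4,2) (4,3)] -> total=14
Click 3 (3,3) count=3: revealed 0 new [(none)] -> total=14
Click 4 (2,0) count=0: revealed 0 new [(none)] -> total=14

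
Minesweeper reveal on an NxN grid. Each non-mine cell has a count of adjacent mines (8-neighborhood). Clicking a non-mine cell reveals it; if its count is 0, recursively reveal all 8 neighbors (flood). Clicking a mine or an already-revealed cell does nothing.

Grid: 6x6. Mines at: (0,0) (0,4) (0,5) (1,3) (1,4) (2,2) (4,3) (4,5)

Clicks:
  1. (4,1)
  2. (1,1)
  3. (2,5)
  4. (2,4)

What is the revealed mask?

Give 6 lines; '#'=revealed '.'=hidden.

Click 1 (4,1) count=0: revealed 13 new [(1,0) (1,1) (2,0) (2,1) (3,0) (3,1) (3,2) (4,0) (4,1) (4,2) (5,0) (5,1) (5,2)] -> total=13
Click 2 (1,1) count=2: revealed 0 new [(none)] -> total=13
Click 3 (2,5) count=1: revealed 1 new [(2,5)] -> total=14
Click 4 (2,4) count=2: revealed 1 new [(2,4)] -> total=15

Answer: ......
##....
##..##
###...
###...
###...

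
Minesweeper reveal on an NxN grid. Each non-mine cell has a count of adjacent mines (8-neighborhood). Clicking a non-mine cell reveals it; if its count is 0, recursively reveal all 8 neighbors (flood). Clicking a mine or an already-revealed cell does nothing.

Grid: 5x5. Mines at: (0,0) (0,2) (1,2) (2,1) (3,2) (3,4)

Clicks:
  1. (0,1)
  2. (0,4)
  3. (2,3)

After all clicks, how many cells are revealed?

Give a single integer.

Click 1 (0,1) count=3: revealed 1 new [(0,1)] -> total=1
Click 2 (0,4) count=0: revealed 6 new [(0,3) (0,4) (1,3) (1,4) (2,3) (2,4)] -> total=7
Click 3 (2,3) count=3: revealed 0 new [(none)] -> total=7

Answer: 7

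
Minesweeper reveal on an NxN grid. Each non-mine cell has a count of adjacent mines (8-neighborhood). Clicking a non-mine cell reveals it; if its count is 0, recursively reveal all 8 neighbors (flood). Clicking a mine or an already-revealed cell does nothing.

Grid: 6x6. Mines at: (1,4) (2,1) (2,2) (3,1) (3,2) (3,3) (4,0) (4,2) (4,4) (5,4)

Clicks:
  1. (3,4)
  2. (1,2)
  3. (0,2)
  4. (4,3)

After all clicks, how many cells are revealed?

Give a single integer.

Answer: 10

Derivation:
Click 1 (3,4) count=2: revealed 1 new [(3,4)] -> total=1
Click 2 (1,2) count=2: revealed 1 new [(1,2)] -> total=2
Click 3 (0,2) count=0: revealed 7 new [(0,0) (0,1) (0,2) (0,3) (1,0) (1,1) (1,3)] -> total=9
Click 4 (4,3) count=5: revealed 1 new [(4,3)] -> total=10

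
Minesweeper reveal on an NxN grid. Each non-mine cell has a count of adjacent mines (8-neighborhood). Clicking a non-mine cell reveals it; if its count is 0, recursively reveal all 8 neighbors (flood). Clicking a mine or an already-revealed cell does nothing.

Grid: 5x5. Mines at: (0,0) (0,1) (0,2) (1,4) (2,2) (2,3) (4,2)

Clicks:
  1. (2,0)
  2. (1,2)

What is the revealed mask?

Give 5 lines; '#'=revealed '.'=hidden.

Click 1 (2,0) count=0: revealed 8 new [(1,0) (1,1) (2,0) (2,1) (3,0) (3,1) (4,0) (4,1)] -> total=8
Click 2 (1,2) count=4: revealed 1 new [(1,2)] -> total=9

Answer: .....
###..
##...
##...
##...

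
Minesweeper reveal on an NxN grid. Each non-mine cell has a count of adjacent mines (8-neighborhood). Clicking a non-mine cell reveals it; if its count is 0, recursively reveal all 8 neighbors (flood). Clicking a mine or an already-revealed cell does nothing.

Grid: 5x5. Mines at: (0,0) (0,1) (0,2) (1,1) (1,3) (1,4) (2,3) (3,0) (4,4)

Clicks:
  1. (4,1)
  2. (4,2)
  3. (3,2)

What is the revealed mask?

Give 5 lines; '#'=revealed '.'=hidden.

Answer: .....
.....
.....
.###.
.###.

Derivation:
Click 1 (4,1) count=1: revealed 1 new [(4,1)] -> total=1
Click 2 (4,2) count=0: revealed 5 new [(3,1) (3,2) (3,3) (4,2) (4,3)] -> total=6
Click 3 (3,2) count=1: revealed 0 new [(none)] -> total=6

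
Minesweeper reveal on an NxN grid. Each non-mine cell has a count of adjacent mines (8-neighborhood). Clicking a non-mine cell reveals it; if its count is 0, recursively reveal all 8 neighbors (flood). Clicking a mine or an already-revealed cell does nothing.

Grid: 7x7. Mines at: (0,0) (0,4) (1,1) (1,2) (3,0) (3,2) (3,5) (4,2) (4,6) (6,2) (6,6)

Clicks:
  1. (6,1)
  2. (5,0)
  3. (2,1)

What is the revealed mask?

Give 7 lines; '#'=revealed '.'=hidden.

Answer: .......
.......
.#.....
.......
##.....
##.....
##.....

Derivation:
Click 1 (6,1) count=1: revealed 1 new [(6,1)] -> total=1
Click 2 (5,0) count=0: revealed 5 new [(4,0) (4,1) (5,0) (5,1) (6,0)] -> total=6
Click 3 (2,1) count=4: revealed 1 new [(2,1)] -> total=7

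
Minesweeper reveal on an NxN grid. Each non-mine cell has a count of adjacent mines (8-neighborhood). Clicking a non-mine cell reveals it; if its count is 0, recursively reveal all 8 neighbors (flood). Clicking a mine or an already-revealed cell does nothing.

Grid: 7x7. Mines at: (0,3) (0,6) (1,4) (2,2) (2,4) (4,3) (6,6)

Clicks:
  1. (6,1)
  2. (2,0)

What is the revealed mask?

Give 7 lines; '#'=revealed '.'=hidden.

Click 1 (6,1) count=0: revealed 26 new [(0,0) (0,1) (0,2) (1,0) (1,1) (1,2) (2,0) (2,1) (3,0) (3,1) (3,2) (4,0) (4,1) (4,2) (5,0) (5,1) (5,2) (5,3) (5,4) (5,5) (6,0) (6,1) (6,2) (6,3) (6,4) (6,5)] -> total=26
Click 2 (2,0) count=0: revealed 0 new [(none)] -> total=26

Answer: ###....
###....
##.....
###....
###....
######.
######.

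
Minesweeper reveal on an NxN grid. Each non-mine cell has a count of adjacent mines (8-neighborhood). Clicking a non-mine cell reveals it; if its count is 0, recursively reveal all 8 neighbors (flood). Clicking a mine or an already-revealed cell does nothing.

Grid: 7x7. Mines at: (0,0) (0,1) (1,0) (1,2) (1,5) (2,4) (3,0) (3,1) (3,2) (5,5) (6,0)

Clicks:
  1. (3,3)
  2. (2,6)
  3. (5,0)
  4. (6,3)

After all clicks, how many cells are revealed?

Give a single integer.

Click 1 (3,3) count=2: revealed 1 new [(3,3)] -> total=1
Click 2 (2,6) count=1: revealed 1 new [(2,6)] -> total=2
Click 3 (5,0) count=1: revealed 1 new [(5,0)] -> total=3
Click 4 (6,3) count=0: revealed 12 new [(4,1) (4,2) (4,3) (4,4) (5,1) (5,2) (5,3) (5,4) (6,1) (6,2) (6,3) (6,4)] -> total=15

Answer: 15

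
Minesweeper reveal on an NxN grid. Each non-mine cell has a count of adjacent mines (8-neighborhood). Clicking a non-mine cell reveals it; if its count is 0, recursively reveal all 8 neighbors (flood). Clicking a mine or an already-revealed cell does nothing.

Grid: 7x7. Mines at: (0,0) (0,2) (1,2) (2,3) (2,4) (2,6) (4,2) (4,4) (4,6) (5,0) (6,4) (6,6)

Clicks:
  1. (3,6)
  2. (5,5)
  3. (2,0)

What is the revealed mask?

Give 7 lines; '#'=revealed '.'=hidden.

Answer: .......
##.....
##.....
##....#
##.....
.....#.
.......

Derivation:
Click 1 (3,6) count=2: revealed 1 new [(3,6)] -> total=1
Click 2 (5,5) count=4: revealed 1 new [(5,5)] -> total=2
Click 3 (2,0) count=0: revealed 8 new [(1,0) (1,1) (2,0) (2,1) (3,0) (3,1) (4,0) (4,1)] -> total=10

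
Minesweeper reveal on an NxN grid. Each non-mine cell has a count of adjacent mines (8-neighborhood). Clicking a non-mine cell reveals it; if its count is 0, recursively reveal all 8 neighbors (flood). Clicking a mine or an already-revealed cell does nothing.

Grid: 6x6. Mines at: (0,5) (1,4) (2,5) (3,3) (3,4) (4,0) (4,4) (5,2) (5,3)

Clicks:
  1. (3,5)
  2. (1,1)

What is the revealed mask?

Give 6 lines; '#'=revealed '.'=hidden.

Click 1 (3,5) count=3: revealed 1 new [(3,5)] -> total=1
Click 2 (1,1) count=0: revealed 15 new [(0,0) (0,1) (0,2) (0,3) (1,0) (1,1) (1,2) (1,3) (2,0) (2,1) (2,2) (2,3) (3,0) (3,1) (3,2)] -> total=16

Answer: ####..
####..
####..
###..#
......
......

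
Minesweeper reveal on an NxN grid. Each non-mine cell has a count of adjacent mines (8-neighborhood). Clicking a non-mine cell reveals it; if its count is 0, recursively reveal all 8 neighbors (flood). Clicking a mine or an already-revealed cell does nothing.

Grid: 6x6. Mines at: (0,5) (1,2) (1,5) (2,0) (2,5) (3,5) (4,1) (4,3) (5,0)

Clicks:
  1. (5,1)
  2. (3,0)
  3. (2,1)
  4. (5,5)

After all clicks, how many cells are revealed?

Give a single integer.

Click 1 (5,1) count=2: revealed 1 new [(5,1)] -> total=1
Click 2 (3,0) count=2: revealed 1 new [(3,0)] -> total=2
Click 3 (2,1) count=2: revealed 1 new [(2,1)] -> total=3
Click 4 (5,5) count=0: revealed 4 new [(4,4) (4,5) (5,4) (5,5)] -> total=7

Answer: 7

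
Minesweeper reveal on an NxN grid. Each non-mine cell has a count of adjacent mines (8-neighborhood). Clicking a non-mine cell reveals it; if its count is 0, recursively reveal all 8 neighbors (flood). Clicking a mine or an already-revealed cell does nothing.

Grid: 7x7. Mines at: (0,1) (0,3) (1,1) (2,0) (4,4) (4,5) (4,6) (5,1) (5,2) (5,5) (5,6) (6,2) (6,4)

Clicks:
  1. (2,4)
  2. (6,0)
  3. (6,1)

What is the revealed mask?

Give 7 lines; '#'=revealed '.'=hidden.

Answer: ....###
..#####
.######
.######
.###...
.......
##.....

Derivation:
Click 1 (2,4) count=0: revealed 23 new [(0,4) (0,5) (0,6) (1,2) (1,3) (1,4) (1,5) (1,6) (2,1) (2,2) (2,3) (2,4) (2,5) (2,6) (3,1) (3,2) (3,3) (3,4) (3,5) (3,6) (4,1) (4,2) (4,3)] -> total=23
Click 2 (6,0) count=1: revealed 1 new [(6,0)] -> total=24
Click 3 (6,1) count=3: revealed 1 new [(6,1)] -> total=25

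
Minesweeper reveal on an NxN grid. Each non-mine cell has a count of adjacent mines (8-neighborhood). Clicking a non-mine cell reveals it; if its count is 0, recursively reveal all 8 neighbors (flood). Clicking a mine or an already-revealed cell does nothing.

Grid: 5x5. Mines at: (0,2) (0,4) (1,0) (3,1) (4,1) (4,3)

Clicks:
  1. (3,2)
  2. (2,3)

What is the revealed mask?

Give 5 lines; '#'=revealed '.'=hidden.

Answer: .....
..###
..###
..###
.....

Derivation:
Click 1 (3,2) count=3: revealed 1 new [(3,2)] -> total=1
Click 2 (2,3) count=0: revealed 8 new [(1,2) (1,3) (1,4) (2,2) (2,3) (2,4) (3,3) (3,4)] -> total=9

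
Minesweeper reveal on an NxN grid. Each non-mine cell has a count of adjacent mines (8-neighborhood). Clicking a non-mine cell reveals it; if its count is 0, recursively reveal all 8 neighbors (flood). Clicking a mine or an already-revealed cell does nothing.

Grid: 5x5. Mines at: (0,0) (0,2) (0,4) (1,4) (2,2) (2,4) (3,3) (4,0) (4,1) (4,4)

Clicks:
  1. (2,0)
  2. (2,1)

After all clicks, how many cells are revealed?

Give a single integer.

Click 1 (2,0) count=0: revealed 6 new [(1,0) (1,1) (2,0) (2,1) (3,0) (3,1)] -> total=6
Click 2 (2,1) count=1: revealed 0 new [(none)] -> total=6

Answer: 6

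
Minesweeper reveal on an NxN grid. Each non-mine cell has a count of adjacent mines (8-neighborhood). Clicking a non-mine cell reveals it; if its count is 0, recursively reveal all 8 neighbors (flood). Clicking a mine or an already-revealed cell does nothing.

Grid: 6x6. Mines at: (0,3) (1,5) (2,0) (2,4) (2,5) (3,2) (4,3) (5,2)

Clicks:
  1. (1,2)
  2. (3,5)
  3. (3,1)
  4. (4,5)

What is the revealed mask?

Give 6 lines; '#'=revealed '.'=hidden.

Answer: ......
..#...
......
.#..##
....##
....##

Derivation:
Click 1 (1,2) count=1: revealed 1 new [(1,2)] -> total=1
Click 2 (3,5) count=2: revealed 1 new [(3,5)] -> total=2
Click 3 (3,1) count=2: revealed 1 new [(3,1)] -> total=3
Click 4 (4,5) count=0: revealed 5 new [(3,4) (4,4) (4,5) (5,4) (5,5)] -> total=8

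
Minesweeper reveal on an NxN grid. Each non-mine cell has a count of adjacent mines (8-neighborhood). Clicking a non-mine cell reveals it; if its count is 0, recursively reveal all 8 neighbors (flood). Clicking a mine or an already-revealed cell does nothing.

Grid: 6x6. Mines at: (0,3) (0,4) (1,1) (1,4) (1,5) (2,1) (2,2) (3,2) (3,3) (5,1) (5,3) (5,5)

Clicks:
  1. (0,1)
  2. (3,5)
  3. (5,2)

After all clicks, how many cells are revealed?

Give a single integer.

Click 1 (0,1) count=1: revealed 1 new [(0,1)] -> total=1
Click 2 (3,5) count=0: revealed 6 new [(2,4) (2,5) (3,4) (3,5) (4,4) (4,5)] -> total=7
Click 3 (5,2) count=2: revealed 1 new [(5,2)] -> total=8

Answer: 8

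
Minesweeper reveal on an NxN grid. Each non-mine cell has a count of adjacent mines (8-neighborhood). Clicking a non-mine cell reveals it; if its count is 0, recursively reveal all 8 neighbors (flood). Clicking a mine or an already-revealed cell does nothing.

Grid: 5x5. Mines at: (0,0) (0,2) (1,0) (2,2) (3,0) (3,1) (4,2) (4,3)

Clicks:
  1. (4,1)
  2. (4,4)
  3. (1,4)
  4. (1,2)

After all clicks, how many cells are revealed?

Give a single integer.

Answer: 11

Derivation:
Click 1 (4,1) count=3: revealed 1 new [(4,1)] -> total=1
Click 2 (4,4) count=1: revealed 1 new [(4,4)] -> total=2
Click 3 (1,4) count=0: revealed 8 new [(0,3) (0,4) (1,3) (1,4) (2,3) (2,4) (3,3) (3,4)] -> total=10
Click 4 (1,2) count=2: revealed 1 new [(1,2)] -> total=11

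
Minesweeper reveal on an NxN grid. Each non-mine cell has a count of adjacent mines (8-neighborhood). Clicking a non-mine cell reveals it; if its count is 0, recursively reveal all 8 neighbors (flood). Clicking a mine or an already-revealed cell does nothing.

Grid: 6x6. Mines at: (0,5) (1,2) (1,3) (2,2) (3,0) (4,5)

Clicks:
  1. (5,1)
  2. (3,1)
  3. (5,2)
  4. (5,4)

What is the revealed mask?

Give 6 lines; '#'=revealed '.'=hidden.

Click 1 (5,1) count=0: revealed 14 new [(3,1) (3,2) (3,3) (3,4) (4,0) (4,1) (4,2) (4,3) (4,4) (5,0) (5,1) (5,2) (5,3) (5,4)] -> total=14
Click 2 (3,1) count=2: revealed 0 new [(none)] -> total=14
Click 3 (5,2) count=0: revealed 0 new [(none)] -> total=14
Click 4 (5,4) count=1: revealed 0 new [(none)] -> total=14

Answer: ......
......
......
.####.
#####.
#####.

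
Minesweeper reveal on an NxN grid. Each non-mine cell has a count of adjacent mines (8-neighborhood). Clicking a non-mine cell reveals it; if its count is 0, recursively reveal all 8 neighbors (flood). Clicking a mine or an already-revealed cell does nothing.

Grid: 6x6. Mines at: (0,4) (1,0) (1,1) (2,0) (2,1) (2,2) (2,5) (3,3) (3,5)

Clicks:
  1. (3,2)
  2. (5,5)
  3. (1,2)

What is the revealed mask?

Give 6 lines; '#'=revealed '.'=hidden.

Click 1 (3,2) count=3: revealed 1 new [(3,2)] -> total=1
Click 2 (5,5) count=0: revealed 14 new [(3,0) (3,1) (4,0) (4,1) (4,2) (4,3) (4,4) (4,5) (5,0) (5,1) (5,2) (5,3) (5,4) (5,5)] -> total=15
Click 3 (1,2) count=3: revealed 1 new [(1,2)] -> total=16

Answer: ......
..#...
......
###...
######
######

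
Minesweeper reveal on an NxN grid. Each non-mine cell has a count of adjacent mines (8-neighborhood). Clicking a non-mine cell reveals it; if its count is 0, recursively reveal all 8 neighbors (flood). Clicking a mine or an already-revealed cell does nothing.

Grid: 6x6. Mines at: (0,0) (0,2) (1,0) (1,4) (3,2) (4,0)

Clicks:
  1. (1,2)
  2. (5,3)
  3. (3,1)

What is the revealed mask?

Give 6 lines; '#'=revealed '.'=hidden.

Click 1 (1,2) count=1: revealed 1 new [(1,2)] -> total=1
Click 2 (5,3) count=0: revealed 16 new [(2,3) (2,4) (2,5) (3,3) (3,4) (3,5) (4,1) (4,2) (4,3) (4,4) (4,5) (5,1) (5,2) (5,3) (5,4) (5,5)] -> total=17
Click 3 (3,1) count=2: revealed 1 new [(3,1)] -> total=18

Answer: ......
..#...
...###
.#.###
.#####
.#####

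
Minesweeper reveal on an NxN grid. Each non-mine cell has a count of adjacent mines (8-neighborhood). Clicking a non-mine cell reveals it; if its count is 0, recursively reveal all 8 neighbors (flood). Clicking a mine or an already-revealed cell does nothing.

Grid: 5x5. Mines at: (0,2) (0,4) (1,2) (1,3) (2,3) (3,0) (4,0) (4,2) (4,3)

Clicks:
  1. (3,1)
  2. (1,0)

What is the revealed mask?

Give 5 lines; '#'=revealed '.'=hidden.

Click 1 (3,1) count=3: revealed 1 new [(3,1)] -> total=1
Click 2 (1,0) count=0: revealed 6 new [(0,0) (0,1) (1,0) (1,1) (2,0) (2,1)] -> total=7

Answer: ##...
##...
##...
.#...
.....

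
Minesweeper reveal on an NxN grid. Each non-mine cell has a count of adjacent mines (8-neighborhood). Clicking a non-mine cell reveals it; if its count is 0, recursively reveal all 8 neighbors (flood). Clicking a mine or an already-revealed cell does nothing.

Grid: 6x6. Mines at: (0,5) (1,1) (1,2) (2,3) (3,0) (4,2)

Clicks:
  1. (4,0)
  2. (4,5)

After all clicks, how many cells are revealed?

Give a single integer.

Answer: 14

Derivation:
Click 1 (4,0) count=1: revealed 1 new [(4,0)] -> total=1
Click 2 (4,5) count=0: revealed 13 new [(1,4) (1,5) (2,4) (2,5) (3,3) (3,4) (3,5) (4,3) (4,4) (4,5) (5,3) (5,4) (5,5)] -> total=14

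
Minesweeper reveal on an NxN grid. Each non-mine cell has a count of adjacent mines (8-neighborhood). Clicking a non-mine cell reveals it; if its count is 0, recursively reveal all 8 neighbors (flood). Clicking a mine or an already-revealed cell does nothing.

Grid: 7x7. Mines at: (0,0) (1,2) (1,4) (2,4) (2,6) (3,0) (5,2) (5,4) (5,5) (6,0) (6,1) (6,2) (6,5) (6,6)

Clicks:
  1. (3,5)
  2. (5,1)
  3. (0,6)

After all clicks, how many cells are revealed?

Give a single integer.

Answer: 6

Derivation:
Click 1 (3,5) count=2: revealed 1 new [(3,5)] -> total=1
Click 2 (5,1) count=4: revealed 1 new [(5,1)] -> total=2
Click 3 (0,6) count=0: revealed 4 new [(0,5) (0,6) (1,5) (1,6)] -> total=6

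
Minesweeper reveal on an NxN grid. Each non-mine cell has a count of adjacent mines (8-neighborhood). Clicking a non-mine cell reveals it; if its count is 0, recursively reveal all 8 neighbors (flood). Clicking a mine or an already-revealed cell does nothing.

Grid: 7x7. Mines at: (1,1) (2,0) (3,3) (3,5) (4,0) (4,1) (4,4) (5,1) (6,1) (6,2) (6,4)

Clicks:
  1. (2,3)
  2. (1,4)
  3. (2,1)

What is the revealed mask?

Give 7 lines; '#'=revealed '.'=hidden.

Click 1 (2,3) count=1: revealed 1 new [(2,3)] -> total=1
Click 2 (1,4) count=0: revealed 14 new [(0,2) (0,3) (0,4) (0,5) (0,6) (1,2) (1,3) (1,4) (1,5) (1,6) (2,2) (2,4) (2,5) (2,6)] -> total=15
Click 3 (2,1) count=2: revealed 1 new [(2,1)] -> total=16

Answer: ..#####
..#####
.######
.......
.......
.......
.......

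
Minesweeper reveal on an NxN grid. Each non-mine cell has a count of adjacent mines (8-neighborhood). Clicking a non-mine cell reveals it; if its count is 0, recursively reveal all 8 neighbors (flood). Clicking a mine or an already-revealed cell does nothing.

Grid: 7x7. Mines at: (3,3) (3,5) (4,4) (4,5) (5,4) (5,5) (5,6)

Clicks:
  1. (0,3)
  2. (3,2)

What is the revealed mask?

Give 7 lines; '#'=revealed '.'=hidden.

Click 1 (0,3) count=0: revealed 36 new [(0,0) (0,1) (0,2) (0,3) (0,4) (0,5) (0,6) (1,0) (1,1) (1,2) (1,3) (1,4) (1,5) (1,6) (2,0) (2,1) (2,2) (2,3) (2,4) (2,5) (2,6) (3,0) (3,1) (3,2) (4,0) (4,1) (4,2) (4,3) (5,0) (5,1) (5,2) (5,3) (6,0) (6,1) (6,2) (6,3)] -> total=36
Click 2 (3,2) count=1: revealed 0 new [(none)] -> total=36

Answer: #######
#######
#######
###....
####...
####...
####...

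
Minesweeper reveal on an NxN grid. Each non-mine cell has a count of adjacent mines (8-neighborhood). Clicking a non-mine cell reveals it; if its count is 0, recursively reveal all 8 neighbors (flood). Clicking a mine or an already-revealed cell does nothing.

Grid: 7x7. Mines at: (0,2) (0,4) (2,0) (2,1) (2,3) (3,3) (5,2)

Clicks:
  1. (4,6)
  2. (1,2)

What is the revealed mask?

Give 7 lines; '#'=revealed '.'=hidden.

Click 1 (4,6) count=0: revealed 23 new [(0,5) (0,6) (1,4) (1,5) (1,6) (2,4) (2,5) (2,6) (3,4) (3,5) (3,6) (4,3) (4,4) (4,5) (4,6) (5,3) (5,4) (5,5) (5,6) (6,3) (6,4) (6,5) (6,6)] -> total=23
Click 2 (1,2) count=3: revealed 1 new [(1,2)] -> total=24

Answer: .....##
..#.###
....###
....###
...####
...####
...####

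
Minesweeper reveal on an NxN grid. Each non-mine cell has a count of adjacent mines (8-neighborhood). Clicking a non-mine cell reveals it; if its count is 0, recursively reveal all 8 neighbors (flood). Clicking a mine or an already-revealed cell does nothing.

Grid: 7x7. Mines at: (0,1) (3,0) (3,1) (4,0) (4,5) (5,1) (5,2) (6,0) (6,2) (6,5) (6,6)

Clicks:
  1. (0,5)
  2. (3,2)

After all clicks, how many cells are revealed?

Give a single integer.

Answer: 23

Derivation:
Click 1 (0,5) count=0: revealed 23 new [(0,2) (0,3) (0,4) (0,5) (0,6) (1,2) (1,3) (1,4) (1,5) (1,6) (2,2) (2,3) (2,4) (2,5) (2,6) (3,2) (3,3) (3,4) (3,5) (3,6) (4,2) (4,3) (4,4)] -> total=23
Click 2 (3,2) count=1: revealed 0 new [(none)] -> total=23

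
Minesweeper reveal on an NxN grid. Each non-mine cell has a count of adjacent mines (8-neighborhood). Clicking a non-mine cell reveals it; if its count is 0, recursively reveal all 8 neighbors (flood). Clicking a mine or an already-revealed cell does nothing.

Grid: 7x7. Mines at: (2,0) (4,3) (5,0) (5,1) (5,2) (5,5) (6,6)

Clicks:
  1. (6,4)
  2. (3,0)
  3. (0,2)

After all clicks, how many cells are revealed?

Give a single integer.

Click 1 (6,4) count=1: revealed 1 new [(6,4)] -> total=1
Click 2 (3,0) count=1: revealed 1 new [(3,0)] -> total=2
Click 3 (0,2) count=0: revealed 29 new [(0,0) (0,1) (0,2) (0,3) (0,4) (0,5) (0,6) (1,0) (1,1) (1,2) (1,3) (1,4) (1,5) (1,6) (2,1) (2,2) (2,3) (2,4) (2,5) (2,6) (3,1) (3,2) (3,3) (3,4) (3,5) (3,6) (4,4) (4,5) (4,6)] -> total=31

Answer: 31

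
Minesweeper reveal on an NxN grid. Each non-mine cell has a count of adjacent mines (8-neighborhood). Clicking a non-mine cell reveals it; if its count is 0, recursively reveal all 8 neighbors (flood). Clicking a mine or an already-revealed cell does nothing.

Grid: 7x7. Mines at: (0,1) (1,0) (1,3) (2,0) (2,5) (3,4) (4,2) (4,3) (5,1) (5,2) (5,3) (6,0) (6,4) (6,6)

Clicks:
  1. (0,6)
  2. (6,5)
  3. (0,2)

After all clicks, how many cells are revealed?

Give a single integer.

Answer: 8

Derivation:
Click 1 (0,6) count=0: revealed 6 new [(0,4) (0,5) (0,6) (1,4) (1,5) (1,6)] -> total=6
Click 2 (6,5) count=2: revealed 1 new [(6,5)] -> total=7
Click 3 (0,2) count=2: revealed 1 new [(0,2)] -> total=8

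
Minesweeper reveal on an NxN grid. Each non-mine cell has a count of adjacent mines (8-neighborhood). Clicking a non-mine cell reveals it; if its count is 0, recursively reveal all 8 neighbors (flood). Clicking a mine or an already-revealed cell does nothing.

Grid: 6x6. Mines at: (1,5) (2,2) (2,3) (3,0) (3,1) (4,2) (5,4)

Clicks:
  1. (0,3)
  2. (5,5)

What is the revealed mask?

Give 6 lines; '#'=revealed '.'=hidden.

Click 1 (0,3) count=0: revealed 12 new [(0,0) (0,1) (0,2) (0,3) (0,4) (1,0) (1,1) (1,2) (1,3) (1,4) (2,0) (2,1)] -> total=12
Click 2 (5,5) count=1: revealed 1 new [(5,5)] -> total=13

Answer: #####.
#####.
##....
......
......
.....#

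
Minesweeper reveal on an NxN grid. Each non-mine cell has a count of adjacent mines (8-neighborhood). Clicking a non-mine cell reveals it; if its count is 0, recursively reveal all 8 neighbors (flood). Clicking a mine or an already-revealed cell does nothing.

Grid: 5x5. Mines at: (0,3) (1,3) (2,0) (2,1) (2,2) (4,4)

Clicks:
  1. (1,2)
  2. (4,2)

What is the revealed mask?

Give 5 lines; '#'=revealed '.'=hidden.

Answer: .....
..#..
.....
####.
####.

Derivation:
Click 1 (1,2) count=4: revealed 1 new [(1,2)] -> total=1
Click 2 (4,2) count=0: revealed 8 new [(3,0) (3,1) (3,2) (3,3) (4,0) (4,1) (4,2) (4,3)] -> total=9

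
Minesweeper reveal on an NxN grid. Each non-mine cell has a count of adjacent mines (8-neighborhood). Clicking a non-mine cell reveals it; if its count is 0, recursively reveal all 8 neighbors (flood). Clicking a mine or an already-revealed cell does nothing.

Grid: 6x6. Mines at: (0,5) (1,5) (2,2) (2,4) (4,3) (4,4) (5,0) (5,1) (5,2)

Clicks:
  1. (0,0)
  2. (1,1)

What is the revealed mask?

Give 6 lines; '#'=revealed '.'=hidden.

Click 1 (0,0) count=0: revealed 16 new [(0,0) (0,1) (0,2) (0,3) (0,4) (1,0) (1,1) (1,2) (1,3) (1,4) (2,0) (2,1) (3,0) (3,1) (4,0) (4,1)] -> total=16
Click 2 (1,1) count=1: revealed 0 new [(none)] -> total=16

Answer: #####.
#####.
##....
##....
##....
......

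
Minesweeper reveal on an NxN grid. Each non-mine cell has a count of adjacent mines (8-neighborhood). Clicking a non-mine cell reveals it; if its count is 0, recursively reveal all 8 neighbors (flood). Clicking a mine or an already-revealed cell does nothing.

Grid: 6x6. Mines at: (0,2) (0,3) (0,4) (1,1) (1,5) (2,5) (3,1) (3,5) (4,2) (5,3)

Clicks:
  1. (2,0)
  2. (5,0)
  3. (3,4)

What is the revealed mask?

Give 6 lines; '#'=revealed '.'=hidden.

Click 1 (2,0) count=2: revealed 1 new [(2,0)] -> total=1
Click 2 (5,0) count=0: revealed 4 new [(4,0) (4,1) (5,0) (5,1)] -> total=5
Click 3 (3,4) count=2: revealed 1 new [(3,4)] -> total=6

Answer: ......
......
#.....
....#.
##....
##....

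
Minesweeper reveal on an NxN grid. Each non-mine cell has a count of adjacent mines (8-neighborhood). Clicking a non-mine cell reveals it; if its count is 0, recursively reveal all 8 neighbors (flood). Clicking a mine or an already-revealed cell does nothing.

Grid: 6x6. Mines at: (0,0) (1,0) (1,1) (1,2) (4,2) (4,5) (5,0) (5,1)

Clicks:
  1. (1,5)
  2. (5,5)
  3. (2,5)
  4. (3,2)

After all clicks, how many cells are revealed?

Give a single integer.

Click 1 (1,5) count=0: revealed 12 new [(0,3) (0,4) (0,5) (1,3) (1,4) (1,5) (2,3) (2,4) (2,5) (3,3) (3,4) (3,5)] -> total=12
Click 2 (5,5) count=1: revealed 1 new [(5,5)] -> total=13
Click 3 (2,5) count=0: revealed 0 new [(none)] -> total=13
Click 4 (3,2) count=1: revealed 1 new [(3,2)] -> total=14

Answer: 14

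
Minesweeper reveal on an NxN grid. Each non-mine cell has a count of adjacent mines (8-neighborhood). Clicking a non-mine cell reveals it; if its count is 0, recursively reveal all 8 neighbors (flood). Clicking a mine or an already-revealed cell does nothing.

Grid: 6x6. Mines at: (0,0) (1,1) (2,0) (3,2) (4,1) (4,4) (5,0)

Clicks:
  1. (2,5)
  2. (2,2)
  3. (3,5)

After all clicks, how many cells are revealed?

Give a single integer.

Answer: 15

Derivation:
Click 1 (2,5) count=0: revealed 15 new [(0,2) (0,3) (0,4) (0,5) (1,2) (1,3) (1,4) (1,5) (2,2) (2,3) (2,4) (2,5) (3,3) (3,4) (3,5)] -> total=15
Click 2 (2,2) count=2: revealed 0 new [(none)] -> total=15
Click 3 (3,5) count=1: revealed 0 new [(none)] -> total=15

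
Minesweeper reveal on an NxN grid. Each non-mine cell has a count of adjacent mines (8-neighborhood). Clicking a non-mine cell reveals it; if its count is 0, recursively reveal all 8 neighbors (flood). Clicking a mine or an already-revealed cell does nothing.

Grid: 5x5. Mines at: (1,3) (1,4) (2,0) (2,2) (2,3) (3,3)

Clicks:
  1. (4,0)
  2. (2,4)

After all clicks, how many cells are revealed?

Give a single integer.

Answer: 7

Derivation:
Click 1 (4,0) count=0: revealed 6 new [(3,0) (3,1) (3,2) (4,0) (4,1) (4,2)] -> total=6
Click 2 (2,4) count=4: revealed 1 new [(2,4)] -> total=7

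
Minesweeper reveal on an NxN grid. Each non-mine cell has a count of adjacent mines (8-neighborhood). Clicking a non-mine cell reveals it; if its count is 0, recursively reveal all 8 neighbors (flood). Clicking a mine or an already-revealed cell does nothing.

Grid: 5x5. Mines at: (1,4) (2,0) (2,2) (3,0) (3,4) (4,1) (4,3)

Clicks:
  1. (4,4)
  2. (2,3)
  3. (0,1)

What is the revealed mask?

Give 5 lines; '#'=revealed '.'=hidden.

Answer: ####.
####.
...#.
.....
....#

Derivation:
Click 1 (4,4) count=2: revealed 1 new [(4,4)] -> total=1
Click 2 (2,3) count=3: revealed 1 new [(2,3)] -> total=2
Click 3 (0,1) count=0: revealed 8 new [(0,0) (0,1) (0,2) (0,3) (1,0) (1,1) (1,2) (1,3)] -> total=10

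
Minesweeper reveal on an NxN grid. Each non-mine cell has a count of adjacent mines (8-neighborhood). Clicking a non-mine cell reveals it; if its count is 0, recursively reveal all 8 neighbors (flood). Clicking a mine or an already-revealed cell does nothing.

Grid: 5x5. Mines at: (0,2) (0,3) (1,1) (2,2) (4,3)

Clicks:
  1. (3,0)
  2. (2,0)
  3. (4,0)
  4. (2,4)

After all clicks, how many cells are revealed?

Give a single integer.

Click 1 (3,0) count=0: revealed 8 new [(2,0) (2,1) (3,0) (3,1) (3,2) (4,0) (4,1) (4,2)] -> total=8
Click 2 (2,0) count=1: revealed 0 new [(none)] -> total=8
Click 3 (4,0) count=0: revealed 0 new [(none)] -> total=8
Click 4 (2,4) count=0: revealed 6 new [(1,3) (1,4) (2,3) (2,4) (3,3) (3,4)] -> total=14

Answer: 14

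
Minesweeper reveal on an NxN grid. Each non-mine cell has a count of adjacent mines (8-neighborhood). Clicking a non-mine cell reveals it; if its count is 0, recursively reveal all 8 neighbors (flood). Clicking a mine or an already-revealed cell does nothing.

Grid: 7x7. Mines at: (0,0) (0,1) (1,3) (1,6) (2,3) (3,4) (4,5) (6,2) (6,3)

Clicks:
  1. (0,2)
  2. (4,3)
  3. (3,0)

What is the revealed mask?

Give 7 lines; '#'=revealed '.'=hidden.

Answer: ..#....
###....
###....
####...
####...
####...
##.....

Derivation:
Click 1 (0,2) count=2: revealed 1 new [(0,2)] -> total=1
Click 2 (4,3) count=1: revealed 1 new [(4,3)] -> total=2
Click 3 (3,0) count=0: revealed 19 new [(1,0) (1,1) (1,2) (2,0) (2,1) (2,2) (3,0) (3,1) (3,2) (3,3) (4,0) (4,1) (4,2) (5,0) (5,1) (5,2) (5,3) (6,0) (6,1)] -> total=21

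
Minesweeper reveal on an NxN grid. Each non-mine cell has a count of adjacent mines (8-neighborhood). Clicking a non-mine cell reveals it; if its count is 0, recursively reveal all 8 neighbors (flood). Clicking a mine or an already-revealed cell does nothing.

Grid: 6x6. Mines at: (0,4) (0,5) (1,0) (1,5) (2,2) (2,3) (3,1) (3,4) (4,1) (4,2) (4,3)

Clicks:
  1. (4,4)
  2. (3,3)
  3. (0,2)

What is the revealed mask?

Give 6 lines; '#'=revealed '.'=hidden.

Click 1 (4,4) count=2: revealed 1 new [(4,4)] -> total=1
Click 2 (3,3) count=5: revealed 1 new [(3,3)] -> total=2
Click 3 (0,2) count=0: revealed 6 new [(0,1) (0,2) (0,3) (1,1) (1,2) (1,3)] -> total=8

Answer: .###..
.###..
......
...#..
....#.
......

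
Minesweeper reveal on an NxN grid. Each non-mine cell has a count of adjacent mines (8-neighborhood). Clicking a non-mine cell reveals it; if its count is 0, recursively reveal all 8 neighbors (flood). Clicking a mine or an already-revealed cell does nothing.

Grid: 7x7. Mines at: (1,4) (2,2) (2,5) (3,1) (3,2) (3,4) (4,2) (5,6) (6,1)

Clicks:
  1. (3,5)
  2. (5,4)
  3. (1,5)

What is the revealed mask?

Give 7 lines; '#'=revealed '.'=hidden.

Click 1 (3,5) count=2: revealed 1 new [(3,5)] -> total=1
Click 2 (5,4) count=0: revealed 11 new [(4,3) (4,4) (4,5) (5,2) (5,3) (5,4) (5,5) (6,2) (6,3) (6,4) (6,5)] -> total=12
Click 3 (1,5) count=2: revealed 1 new [(1,5)] -> total=13

Answer: .......
.....#.
.......
.....#.
...###.
..####.
..####.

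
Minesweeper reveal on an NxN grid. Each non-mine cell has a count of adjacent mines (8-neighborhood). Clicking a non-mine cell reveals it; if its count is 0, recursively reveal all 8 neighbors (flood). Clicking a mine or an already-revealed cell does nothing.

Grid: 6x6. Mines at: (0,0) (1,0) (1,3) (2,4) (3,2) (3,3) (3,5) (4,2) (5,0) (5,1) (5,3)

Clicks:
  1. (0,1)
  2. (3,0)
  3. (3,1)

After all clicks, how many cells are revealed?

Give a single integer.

Click 1 (0,1) count=2: revealed 1 new [(0,1)] -> total=1
Click 2 (3,0) count=0: revealed 6 new [(2,0) (2,1) (3,0) (3,1) (4,0) (4,1)] -> total=7
Click 3 (3,1) count=2: revealed 0 new [(none)] -> total=7

Answer: 7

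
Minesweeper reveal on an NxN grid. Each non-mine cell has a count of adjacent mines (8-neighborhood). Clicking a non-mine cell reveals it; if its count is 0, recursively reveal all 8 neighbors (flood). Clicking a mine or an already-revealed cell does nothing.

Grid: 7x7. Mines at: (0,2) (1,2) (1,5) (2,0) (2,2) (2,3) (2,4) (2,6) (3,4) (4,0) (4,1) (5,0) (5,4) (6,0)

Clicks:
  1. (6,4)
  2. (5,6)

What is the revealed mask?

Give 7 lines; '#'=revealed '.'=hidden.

Answer: .......
.......
.......
.....##
.....##
.....##
....###

Derivation:
Click 1 (6,4) count=1: revealed 1 new [(6,4)] -> total=1
Click 2 (5,6) count=0: revealed 8 new [(3,5) (3,6) (4,5) (4,6) (5,5) (5,6) (6,5) (6,6)] -> total=9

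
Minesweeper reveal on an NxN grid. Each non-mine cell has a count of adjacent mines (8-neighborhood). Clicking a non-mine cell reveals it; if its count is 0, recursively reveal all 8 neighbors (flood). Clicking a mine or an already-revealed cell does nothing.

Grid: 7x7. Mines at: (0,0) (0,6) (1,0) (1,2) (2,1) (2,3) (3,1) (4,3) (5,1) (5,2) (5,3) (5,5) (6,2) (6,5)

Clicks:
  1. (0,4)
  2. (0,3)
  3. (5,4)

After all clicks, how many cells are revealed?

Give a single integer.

Click 1 (0,4) count=0: revealed 6 new [(0,3) (0,4) (0,5) (1,3) (1,4) (1,5)] -> total=6
Click 2 (0,3) count=1: revealed 0 new [(none)] -> total=6
Click 3 (5,4) count=4: revealed 1 new [(5,4)] -> total=7

Answer: 7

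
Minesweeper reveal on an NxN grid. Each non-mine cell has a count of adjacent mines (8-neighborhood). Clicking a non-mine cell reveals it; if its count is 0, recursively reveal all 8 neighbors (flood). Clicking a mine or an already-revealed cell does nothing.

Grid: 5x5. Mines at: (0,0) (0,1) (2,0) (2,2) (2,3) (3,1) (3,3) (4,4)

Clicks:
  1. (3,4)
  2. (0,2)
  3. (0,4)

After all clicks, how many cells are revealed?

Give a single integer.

Answer: 7

Derivation:
Click 1 (3,4) count=3: revealed 1 new [(3,4)] -> total=1
Click 2 (0,2) count=1: revealed 1 new [(0,2)] -> total=2
Click 3 (0,4) count=0: revealed 5 new [(0,3) (0,4) (1,2) (1,3) (1,4)] -> total=7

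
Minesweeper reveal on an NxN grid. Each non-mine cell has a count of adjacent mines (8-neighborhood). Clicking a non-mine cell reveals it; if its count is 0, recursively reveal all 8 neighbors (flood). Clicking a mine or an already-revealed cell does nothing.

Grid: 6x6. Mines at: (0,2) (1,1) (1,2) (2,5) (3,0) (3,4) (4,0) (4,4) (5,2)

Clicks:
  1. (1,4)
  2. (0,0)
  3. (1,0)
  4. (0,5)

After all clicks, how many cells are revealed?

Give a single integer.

Click 1 (1,4) count=1: revealed 1 new [(1,4)] -> total=1
Click 2 (0,0) count=1: revealed 1 new [(0,0)] -> total=2
Click 3 (1,0) count=1: revealed 1 new [(1,0)] -> total=3
Click 4 (0,5) count=0: revealed 5 new [(0,3) (0,4) (0,5) (1,3) (1,5)] -> total=8

Answer: 8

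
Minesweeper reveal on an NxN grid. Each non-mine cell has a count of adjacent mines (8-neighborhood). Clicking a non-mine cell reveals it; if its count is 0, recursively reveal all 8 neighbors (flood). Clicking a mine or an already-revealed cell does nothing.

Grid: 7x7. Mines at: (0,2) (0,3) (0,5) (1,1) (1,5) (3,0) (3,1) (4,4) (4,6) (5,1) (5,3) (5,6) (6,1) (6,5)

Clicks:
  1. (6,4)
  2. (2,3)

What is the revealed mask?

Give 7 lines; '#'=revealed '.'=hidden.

Answer: .......
..###..
..###..
..###..
.......
.......
....#..

Derivation:
Click 1 (6,4) count=2: revealed 1 new [(6,4)] -> total=1
Click 2 (2,3) count=0: revealed 9 new [(1,2) (1,3) (1,4) (2,2) (2,3) (2,4) (3,2) (3,3) (3,4)] -> total=10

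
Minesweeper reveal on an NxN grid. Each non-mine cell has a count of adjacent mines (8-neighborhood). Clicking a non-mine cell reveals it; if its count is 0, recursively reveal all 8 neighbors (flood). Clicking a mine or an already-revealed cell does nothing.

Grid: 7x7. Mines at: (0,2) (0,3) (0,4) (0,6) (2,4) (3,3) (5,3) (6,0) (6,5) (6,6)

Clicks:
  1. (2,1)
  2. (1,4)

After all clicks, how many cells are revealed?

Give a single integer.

Answer: 18

Derivation:
Click 1 (2,1) count=0: revealed 17 new [(0,0) (0,1) (1,0) (1,1) (1,2) (2,0) (2,1) (2,2) (3,0) (3,1) (3,2) (4,0) (4,1) (4,2) (5,0) (5,1) (5,2)] -> total=17
Click 2 (1,4) count=3: revealed 1 new [(1,4)] -> total=18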